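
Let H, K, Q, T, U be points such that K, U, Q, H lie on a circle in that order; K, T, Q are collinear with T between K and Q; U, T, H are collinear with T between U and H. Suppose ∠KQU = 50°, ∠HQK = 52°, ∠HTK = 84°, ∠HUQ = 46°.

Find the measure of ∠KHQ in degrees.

∠KHQ = 82°

1. ∠KHU = 50°  [same arc KU]
2. ∠HKQ = 46°  [△KTH]
3. ∠KHQ = 82°  [△KQH]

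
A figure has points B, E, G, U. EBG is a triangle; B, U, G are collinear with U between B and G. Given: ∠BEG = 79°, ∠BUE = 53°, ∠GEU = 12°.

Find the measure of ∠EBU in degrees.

1. ∠EUG = 127°  [linear pair at U on BG]
2. ∠EGU = 41°  [△EUG]
3. ∠BGE = 41°  [U on ray GB]
4. ∠EBG = 60°  [△EBG]
5. ∠EBU = 60°  [U on ray BG]

∠EBU = 60°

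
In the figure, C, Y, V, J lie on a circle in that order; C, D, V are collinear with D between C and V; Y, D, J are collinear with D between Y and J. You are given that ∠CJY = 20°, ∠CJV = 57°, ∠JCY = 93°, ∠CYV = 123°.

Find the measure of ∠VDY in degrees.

∠VDY = 104°

1. ∠CVY = 20°  [same arc CY]
2. ∠CYJ = 67°  [△CYJ]
3. ∠VCY = 37°  [△CYV]
4. ∠CDY = 76°  [△CDY]
5. ∠VDY = 104°  [linear pair at D on CV]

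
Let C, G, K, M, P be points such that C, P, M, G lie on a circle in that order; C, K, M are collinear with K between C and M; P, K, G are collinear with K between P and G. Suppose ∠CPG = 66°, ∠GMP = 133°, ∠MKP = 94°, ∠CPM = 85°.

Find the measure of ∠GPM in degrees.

∠GPM = 19°

1. ∠CMG = 66°  [same arc CG]
2. ∠CGM = 95°  [cyclic CPMG, opposite ∠P+∠G]
3. ∠GCM = 19°  [△CMG]
4. ∠GPM = 19°  [same arc MG]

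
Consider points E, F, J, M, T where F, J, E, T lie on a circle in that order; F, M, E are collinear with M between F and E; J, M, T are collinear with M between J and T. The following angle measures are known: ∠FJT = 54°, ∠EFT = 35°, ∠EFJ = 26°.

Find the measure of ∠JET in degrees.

1. ∠EJT = 35°  [same arc ET]
2. ∠ETJ = 26°  [same arc JE]
3. ∠JET = 119°  [△JET]

∠JET = 119°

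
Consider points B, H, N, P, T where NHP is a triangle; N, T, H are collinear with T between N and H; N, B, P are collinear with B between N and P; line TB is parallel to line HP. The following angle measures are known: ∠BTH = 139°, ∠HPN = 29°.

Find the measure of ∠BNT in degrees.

∠BNT = 110°

1. ∠BTN = 41°  [linear pair at T on NH]
2. ∠NBT = 29°  [TB∥HP, corresponding at B]
3. ∠BNT = 110°  [△NTB]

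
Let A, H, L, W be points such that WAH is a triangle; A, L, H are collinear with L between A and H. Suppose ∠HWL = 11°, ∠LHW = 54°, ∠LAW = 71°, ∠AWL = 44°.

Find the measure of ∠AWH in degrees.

1. ∠AHW = 54°  [L on ray HA]
2. ∠HAW = 71°  [L on ray AH]
3. ∠AWH = 55°  [△WAH]

∠AWH = 55°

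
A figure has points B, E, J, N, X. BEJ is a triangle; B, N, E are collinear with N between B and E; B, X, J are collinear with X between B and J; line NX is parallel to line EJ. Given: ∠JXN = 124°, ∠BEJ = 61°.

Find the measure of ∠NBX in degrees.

∠NBX = 63°

1. ∠BXN = 56°  [linear pair at X on BJ]
2. ∠BNX = 61°  [NX∥EJ, corresponding at N]
3. ∠NBX = 63°  [△BNX]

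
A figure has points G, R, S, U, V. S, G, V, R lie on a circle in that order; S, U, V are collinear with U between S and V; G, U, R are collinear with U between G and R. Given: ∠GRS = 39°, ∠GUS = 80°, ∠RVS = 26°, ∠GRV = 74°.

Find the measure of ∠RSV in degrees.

1. ∠GVS = 39°  [same arc SG]
2. ∠GUV = 100°  [linear pair at U on SV]
3. ∠RGV = 41°  [△GUV]
4. ∠RSV = 41°  [same arc VR]

∠RSV = 41°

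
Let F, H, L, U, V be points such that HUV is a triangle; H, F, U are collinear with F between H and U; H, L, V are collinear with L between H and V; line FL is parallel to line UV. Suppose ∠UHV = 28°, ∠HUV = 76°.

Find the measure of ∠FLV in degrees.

1. ∠HVU = 76°  [△HUV]
2. ∠FLH = 76°  [FL∥UV, corresponding at L]
3. ∠FLV = 104°  [linear pair at L on HV]

∠FLV = 104°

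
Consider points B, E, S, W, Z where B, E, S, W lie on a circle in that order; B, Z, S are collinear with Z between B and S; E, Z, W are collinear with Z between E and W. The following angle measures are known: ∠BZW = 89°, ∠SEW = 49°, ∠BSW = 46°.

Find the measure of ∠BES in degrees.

1. ∠SBW = 49°  [same arc SW]
2. ∠BWS = 85°  [△BSW]
3. ∠BES = 95°  [cyclic BESW, opposite ∠E+∠W]

∠BES = 95°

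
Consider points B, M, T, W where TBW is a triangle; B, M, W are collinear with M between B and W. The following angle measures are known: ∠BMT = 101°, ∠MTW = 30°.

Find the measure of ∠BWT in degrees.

∠BWT = 71°

1. ∠TMW = 79°  [linear pair at M on BW]
2. ∠MWT = 71°  [△TMW]
3. ∠BWT = 71°  [M on ray WB]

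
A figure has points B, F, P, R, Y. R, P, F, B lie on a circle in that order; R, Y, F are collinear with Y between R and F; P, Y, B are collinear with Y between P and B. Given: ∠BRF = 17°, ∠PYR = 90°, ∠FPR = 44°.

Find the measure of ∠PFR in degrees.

1. ∠BPF = 17°  [same arc FB]
2. ∠FYP = 90°  [linear pair at Y on RF]
3. ∠PFR = 73°  [△PYF]

∠PFR = 73°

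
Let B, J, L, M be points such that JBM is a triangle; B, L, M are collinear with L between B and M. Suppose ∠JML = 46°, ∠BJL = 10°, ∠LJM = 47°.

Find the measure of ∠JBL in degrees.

1. ∠JLM = 87°  [△JLM]
2. ∠BLJ = 93°  [linear pair at L on BM]
3. ∠JBL = 77°  [△JBL]

∠JBL = 77°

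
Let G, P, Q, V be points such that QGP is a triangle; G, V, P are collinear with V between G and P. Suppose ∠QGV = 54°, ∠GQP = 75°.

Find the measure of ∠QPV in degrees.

∠QPV = 51°

1. ∠PGQ = 54°  [V on ray GP]
2. ∠GPQ = 51°  [△QGP]
3. ∠QPV = 51°  [V on ray PG]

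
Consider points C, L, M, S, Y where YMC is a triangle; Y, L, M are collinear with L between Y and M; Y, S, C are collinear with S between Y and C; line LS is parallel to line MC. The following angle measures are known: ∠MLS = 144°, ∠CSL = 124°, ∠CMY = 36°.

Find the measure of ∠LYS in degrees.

1. ∠SLY = 36°  [linear pair at L on YM]
2. ∠LSY = 56°  [linear pair at S on YC]
3. ∠LYS = 88°  [△YLS]

∠LYS = 88°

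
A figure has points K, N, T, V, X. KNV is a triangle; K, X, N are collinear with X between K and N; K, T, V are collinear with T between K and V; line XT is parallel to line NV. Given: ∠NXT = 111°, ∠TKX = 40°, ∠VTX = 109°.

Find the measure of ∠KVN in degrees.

∠KVN = 71°

1. ∠KXT = 69°  [linear pair at X on KN]
2. ∠KTX = 71°  [△KXT]
3. ∠KVN = 71°  [XT∥NV, corresponding at T]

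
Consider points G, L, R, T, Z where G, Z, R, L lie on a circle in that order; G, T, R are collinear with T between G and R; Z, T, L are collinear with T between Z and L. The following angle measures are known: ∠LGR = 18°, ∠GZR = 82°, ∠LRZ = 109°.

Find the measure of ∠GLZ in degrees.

1. ∠GLR = 98°  [cyclic GZRL, opposite ∠Z+∠L]
2. ∠LGZ = 71°  [cyclic GZRL, opposite ∠G+∠R]
3. ∠GRL = 64°  [△GRL]
4. ∠GZL = 64°  [same arc GL]
5. ∠GLZ = 45°  [△GZL]

∠GLZ = 45°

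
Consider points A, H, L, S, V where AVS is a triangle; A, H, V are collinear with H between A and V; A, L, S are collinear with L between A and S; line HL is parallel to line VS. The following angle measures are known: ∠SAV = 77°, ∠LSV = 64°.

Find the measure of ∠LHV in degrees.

1. ∠ASV = 64°  [L on ray SA]
2. ∠AVS = 39°  [△AVS]
3. ∠AHL = 39°  [HL∥VS, corresponding at H]
4. ∠LHV = 141°  [linear pair at H on AV]

∠LHV = 141°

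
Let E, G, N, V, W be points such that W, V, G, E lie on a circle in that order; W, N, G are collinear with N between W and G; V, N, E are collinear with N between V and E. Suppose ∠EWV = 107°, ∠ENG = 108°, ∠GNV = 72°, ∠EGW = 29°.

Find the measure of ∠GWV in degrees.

∠GWV = 43°

1. ∠VNW = 108°  [vertical angles at N]
2. ∠EVW = 29°  [same arc WE]
3. ∠GWV = 43°  [△WNV]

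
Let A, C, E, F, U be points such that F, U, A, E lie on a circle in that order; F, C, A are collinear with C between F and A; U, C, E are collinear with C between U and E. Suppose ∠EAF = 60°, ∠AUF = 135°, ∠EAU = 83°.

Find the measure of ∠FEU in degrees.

1. ∠EUF = 60°  [same arc FE]
2. ∠EFU = 97°  [cyclic FUAE, opposite ∠F+∠A]
3. ∠FEU = 23°  [△FUE]

∠FEU = 23°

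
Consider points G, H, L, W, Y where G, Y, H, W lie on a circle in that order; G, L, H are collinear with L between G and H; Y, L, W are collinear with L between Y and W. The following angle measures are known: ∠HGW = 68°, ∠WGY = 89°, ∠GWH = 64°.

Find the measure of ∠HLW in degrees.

∠HLW = 111°

1. ∠HYW = 68°  [same arc HW]
2. ∠GHW = 48°  [△GHW]
3. ∠WHY = 91°  [cyclic GYHW, opposite ∠G+∠H]
4. ∠HWY = 21°  [△YHW]
5. ∠HLW = 111°  [△HLW]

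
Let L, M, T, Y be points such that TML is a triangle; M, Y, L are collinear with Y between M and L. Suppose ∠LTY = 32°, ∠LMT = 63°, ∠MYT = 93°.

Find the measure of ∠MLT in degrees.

∠MLT = 61°

1. ∠LYT = 87°  [linear pair at Y on ML]
2. ∠TLY = 61°  [△TYL]
3. ∠MLT = 61°  [Y on ray LM]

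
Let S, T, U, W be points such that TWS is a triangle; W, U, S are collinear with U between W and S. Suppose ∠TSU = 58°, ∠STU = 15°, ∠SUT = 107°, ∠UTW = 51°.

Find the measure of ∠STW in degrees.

1. ∠TSW = 58°  [U on ray SW]
2. ∠TUW = 73°  [linear pair at U on WS]
3. ∠TWU = 56°  [△TWU]
4. ∠SWT = 56°  [U on ray WS]
5. ∠STW = 66°  [△TWS]

∠STW = 66°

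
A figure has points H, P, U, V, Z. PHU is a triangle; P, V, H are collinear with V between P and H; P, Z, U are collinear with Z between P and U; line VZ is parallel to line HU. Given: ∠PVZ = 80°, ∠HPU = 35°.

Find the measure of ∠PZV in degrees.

1. ∠PHU = 80°  [VZ∥HU, corresponding at V]
2. ∠HUP = 65°  [△PHU]
3. ∠PZV = 65°  [VZ∥HU, corresponding at Z]

∠PZV = 65°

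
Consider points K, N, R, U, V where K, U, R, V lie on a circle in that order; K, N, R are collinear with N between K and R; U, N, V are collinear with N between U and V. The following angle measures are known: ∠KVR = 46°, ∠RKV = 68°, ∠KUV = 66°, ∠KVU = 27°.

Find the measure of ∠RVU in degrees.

∠RVU = 19°

1. ∠KUR = 134°  [cyclic KURV, opposite ∠U+∠V]
2. ∠KRU = 27°  [same arc KU]
3. ∠RKU = 19°  [△KUR]
4. ∠RVU = 19°  [same arc UR]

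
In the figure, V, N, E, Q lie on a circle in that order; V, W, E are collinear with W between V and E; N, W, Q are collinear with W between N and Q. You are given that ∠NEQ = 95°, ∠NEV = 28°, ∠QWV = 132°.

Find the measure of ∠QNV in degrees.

1. ∠NVQ = 85°  [cyclic VNEQ, opposite ∠V+∠E]
2. ∠NQV = 28°  [same arc VN]
3. ∠QNV = 67°  [△VNQ]

∠QNV = 67°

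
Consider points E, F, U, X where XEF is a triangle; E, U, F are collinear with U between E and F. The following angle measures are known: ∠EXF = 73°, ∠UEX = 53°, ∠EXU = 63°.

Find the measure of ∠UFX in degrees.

∠UFX = 54°

1. ∠FEX = 53°  [U on ray EF]
2. ∠EFX = 54°  [△XEF]
3. ∠UFX = 54°  [U on ray FE]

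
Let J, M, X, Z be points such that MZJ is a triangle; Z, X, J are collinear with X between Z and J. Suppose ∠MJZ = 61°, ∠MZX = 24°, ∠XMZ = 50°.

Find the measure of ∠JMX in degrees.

∠JMX = 45°

1. ∠MJX = 61°  [X on ray JZ]
2. ∠MXZ = 106°  [△MZX]
3. ∠JXM = 74°  [linear pair at X on ZJ]
4. ∠JMX = 45°  [△MXJ]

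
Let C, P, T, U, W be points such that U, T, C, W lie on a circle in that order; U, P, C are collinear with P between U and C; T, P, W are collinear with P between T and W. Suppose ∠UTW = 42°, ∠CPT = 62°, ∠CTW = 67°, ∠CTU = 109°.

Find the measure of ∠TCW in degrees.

1. ∠TCU = 51°  [△TPC]
2. ∠CUT = 20°  [△UTC]
3. ∠CWT = 20°  [same arc TC]
4. ∠TCW = 93°  [△TCW]

∠TCW = 93°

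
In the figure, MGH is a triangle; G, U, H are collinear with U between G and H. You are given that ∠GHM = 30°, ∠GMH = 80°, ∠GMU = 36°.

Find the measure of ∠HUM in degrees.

∠HUM = 106°

1. ∠HGM = 70°  [△MGH]
2. ∠MGU = 70°  [U on ray GH]
3. ∠GUM = 74°  [△MGU]
4. ∠HUM = 106°  [linear pair at U on GH]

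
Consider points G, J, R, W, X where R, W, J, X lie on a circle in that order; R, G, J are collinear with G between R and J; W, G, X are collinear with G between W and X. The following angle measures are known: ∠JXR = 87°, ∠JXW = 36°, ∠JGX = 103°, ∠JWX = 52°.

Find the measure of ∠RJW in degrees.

∠RJW = 51°

1. ∠JWR = 93°  [cyclic RWJX, opposite ∠W+∠X]
2. ∠JRW = 36°  [same arc WJ]
3. ∠RJW = 51°  [△RWJ]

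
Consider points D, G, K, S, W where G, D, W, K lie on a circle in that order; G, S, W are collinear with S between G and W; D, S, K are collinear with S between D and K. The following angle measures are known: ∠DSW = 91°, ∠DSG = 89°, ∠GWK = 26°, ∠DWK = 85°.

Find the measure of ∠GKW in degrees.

∠GKW = 124°

1. ∠KSW = 89°  [vertical angles at S]
2. ∠DKW = 65°  [△WSK]
3. ∠KDW = 30°  [△DWK]
4. ∠KGW = 30°  [same arc WK]
5. ∠GKW = 124°  [△GWK]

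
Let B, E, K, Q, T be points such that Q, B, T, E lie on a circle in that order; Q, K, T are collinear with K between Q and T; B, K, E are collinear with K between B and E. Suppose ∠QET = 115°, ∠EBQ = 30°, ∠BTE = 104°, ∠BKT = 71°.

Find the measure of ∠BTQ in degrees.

∠BTQ = 74°

1. ∠BQE = 76°  [cyclic QBTE, opposite ∠Q+∠T]
2. ∠BEQ = 74°  [△QBE]
3. ∠BTQ = 74°  [same arc QB]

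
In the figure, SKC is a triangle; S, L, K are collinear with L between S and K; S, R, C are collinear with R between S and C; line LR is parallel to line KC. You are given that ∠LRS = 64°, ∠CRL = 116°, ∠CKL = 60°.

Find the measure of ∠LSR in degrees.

1. ∠KCS = 64°  [LR∥KC, corresponding at R]
2. ∠CKS = 60°  [L on ray KS]
3. ∠CSK = 56°  [△SKC]
4. ∠LSR = 56°  [L on SK, R on SC]

∠LSR = 56°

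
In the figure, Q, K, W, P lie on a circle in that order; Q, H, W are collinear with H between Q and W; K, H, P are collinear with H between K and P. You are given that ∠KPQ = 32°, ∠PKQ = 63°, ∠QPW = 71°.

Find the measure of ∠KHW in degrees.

1. ∠KWQ = 32°  [same arc QK]
2. ∠PWQ = 63°  [same arc QP]
3. ∠PQW = 46°  [△QWP]
4. ∠PKW = 46°  [same arc WP]
5. ∠KHW = 102°  [△KHW]

∠KHW = 102°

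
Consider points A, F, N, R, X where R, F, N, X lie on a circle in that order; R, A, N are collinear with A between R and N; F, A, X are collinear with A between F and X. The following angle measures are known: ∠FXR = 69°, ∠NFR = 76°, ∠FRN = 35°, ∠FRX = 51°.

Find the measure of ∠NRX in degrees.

1. ∠RFX = 60°  [△RFX]
2. ∠NXR = 104°  [cyclic RFNX, opposite ∠F+∠X]
3. ∠RNX = 60°  [same arc RX]
4. ∠NRX = 16°  [△RNX]

∠NRX = 16°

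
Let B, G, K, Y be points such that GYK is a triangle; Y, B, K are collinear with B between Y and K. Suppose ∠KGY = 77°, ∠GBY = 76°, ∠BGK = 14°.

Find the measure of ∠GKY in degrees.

∠GKY = 62°

1. ∠GBK = 104°  [linear pair at B on YK]
2. ∠BKG = 62°  [△GBK]
3. ∠GKY = 62°  [B on ray KY]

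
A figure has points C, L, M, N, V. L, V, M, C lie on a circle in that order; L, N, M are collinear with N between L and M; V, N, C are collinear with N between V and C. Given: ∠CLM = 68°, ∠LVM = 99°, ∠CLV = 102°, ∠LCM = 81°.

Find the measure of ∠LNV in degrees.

1. ∠CVM = 68°  [same arc MC]
2. ∠CML = 31°  [△LMC]
3. ∠CMV = 78°  [cyclic LVMC, opposite ∠L+∠M]
4. ∠MCV = 34°  [△VMC]
5. ∠CVL = 31°  [same arc LC]
6. ∠MLV = 34°  [same arc VM]
7. ∠LNV = 115°  [△LNV]

∠LNV = 115°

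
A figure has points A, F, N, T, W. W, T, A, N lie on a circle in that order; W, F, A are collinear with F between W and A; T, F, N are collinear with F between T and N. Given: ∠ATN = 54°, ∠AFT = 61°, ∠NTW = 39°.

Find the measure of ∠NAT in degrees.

∠NAT = 104°

1. ∠NFW = 61°  [vertical angles at F]
2. ∠NAW = 39°  [same arc WN]
3. ∠AFN = 119°  [linear pair at F on WA]
4. ∠ANT = 22°  [△AFN]
5. ∠NAT = 104°  [△TAN]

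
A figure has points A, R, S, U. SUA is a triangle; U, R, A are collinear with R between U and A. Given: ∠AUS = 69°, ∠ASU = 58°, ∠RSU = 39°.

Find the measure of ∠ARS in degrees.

1. ∠RUS = 69°  [R on ray UA]
2. ∠SRU = 72°  [△SUR]
3. ∠ARS = 108°  [linear pair at R on UA]

∠ARS = 108°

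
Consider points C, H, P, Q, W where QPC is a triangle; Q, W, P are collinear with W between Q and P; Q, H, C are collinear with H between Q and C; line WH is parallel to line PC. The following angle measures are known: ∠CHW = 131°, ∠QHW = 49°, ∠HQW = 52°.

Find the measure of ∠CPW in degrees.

∠CPW = 79°

1. ∠HWQ = 79°  [△QWH]
2. ∠HWP = 101°  [linear pair at W on QP]
3. ∠CPW = 79°  [WH∥PC, co-interior at P–W]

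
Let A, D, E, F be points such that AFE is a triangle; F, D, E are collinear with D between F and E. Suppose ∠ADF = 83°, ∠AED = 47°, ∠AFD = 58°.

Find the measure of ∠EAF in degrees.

1. ∠AEF = 47°  [D on ray EF]
2. ∠AFE = 58°  [D on ray FE]
3. ∠EAF = 75°  [△AFE]

∠EAF = 75°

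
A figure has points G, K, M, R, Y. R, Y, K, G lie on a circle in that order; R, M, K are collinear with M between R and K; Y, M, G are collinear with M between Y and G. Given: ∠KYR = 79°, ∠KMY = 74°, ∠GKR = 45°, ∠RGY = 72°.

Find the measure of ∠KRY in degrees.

1. ∠RMY = 106°  [linear pair at M on RK]
2. ∠GYR = 45°  [same arc RG]
3. ∠KRY = 29°  [△RMY]

∠KRY = 29°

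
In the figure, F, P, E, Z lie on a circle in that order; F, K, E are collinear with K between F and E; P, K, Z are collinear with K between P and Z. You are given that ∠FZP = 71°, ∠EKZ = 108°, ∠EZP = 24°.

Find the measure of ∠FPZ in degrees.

1. ∠FKP = 108°  [vertical angles at K]
2. ∠EFP = 24°  [same arc PE]
3. ∠FPZ = 48°  [△FKP]

∠FPZ = 48°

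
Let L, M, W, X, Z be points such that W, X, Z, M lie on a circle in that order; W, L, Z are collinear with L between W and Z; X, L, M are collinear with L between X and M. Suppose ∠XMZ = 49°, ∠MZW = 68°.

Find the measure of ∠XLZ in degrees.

∠XLZ = 117°

1. ∠XWZ = 49°  [same arc XZ]
2. ∠MXW = 68°  [same arc WM]
3. ∠WLX = 63°  [△WLX]
4. ∠XLZ = 117°  [linear pair at L on WZ]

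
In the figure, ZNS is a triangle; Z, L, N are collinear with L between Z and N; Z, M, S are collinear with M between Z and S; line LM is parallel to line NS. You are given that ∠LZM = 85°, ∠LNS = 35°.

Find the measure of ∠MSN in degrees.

1. ∠NZS = 85°  [L on ZN, M on ZS]
2. ∠SNZ = 35°  [L on ray NZ]
3. ∠NSZ = 60°  [△ZNS]
4. ∠MSN = 60°  [M on ray SZ]

∠MSN = 60°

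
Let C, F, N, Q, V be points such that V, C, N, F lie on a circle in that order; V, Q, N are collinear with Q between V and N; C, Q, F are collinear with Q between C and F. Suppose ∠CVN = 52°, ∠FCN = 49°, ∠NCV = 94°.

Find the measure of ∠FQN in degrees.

∠FQN = 83°

1. ∠CFN = 52°  [same arc CN]
2. ∠FVN = 49°  [same arc NF]
3. ∠NFV = 86°  [cyclic VCNF, opposite ∠C+∠F]
4. ∠FNV = 45°  [△VNF]
5. ∠FQN = 83°  [△NQF]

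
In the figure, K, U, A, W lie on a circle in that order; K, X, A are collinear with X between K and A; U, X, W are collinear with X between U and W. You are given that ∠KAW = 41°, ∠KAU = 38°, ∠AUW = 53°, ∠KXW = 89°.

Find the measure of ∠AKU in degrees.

∠AKU = 48°

1. ∠KUW = 41°  [same arc KW]
2. ∠AXU = 89°  [△UXA]
3. ∠KXU = 91°  [linear pair at X on KA]
4. ∠AKU = 48°  [△KXU]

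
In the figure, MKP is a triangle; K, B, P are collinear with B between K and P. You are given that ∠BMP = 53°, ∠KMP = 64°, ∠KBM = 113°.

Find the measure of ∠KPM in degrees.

1. ∠MBP = 67°  [linear pair at B on KP]
2. ∠BPM = 60°  [△MBP]
3. ∠KPM = 60°  [B on ray PK]

∠KPM = 60°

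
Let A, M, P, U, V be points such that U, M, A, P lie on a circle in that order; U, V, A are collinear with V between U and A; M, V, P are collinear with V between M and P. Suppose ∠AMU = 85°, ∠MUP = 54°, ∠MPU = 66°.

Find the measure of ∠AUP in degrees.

∠AUP = 25°

1. ∠APU = 95°  [cyclic UMAP, opposite ∠M+∠P]
2. ∠PMU = 60°  [△UMP]
3. ∠PAU = 60°  [same arc UP]
4. ∠AUP = 25°  [△UAP]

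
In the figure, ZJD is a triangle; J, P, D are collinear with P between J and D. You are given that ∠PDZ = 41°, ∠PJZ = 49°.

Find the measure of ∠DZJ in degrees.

1. ∠JDZ = 41°  [P on ray DJ]
2. ∠DJZ = 49°  [P on ray JD]
3. ∠DZJ = 90°  [△ZJD]

∠DZJ = 90°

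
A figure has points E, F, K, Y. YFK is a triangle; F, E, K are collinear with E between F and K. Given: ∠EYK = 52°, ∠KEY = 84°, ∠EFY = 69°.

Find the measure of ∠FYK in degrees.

∠FYK = 67°

1. ∠EKY = 44°  [△YEK]
2. ∠KFY = 69°  [E on ray FK]
3. ∠FKY = 44°  [E on ray KF]
4. ∠FYK = 67°  [△YFK]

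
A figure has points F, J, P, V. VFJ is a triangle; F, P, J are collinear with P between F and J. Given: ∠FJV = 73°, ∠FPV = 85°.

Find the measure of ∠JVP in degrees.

1. ∠PJV = 73°  [P on ray JF]
2. ∠JPV = 95°  [linear pair at P on FJ]
3. ∠JVP = 12°  [△VPJ]

∠JVP = 12°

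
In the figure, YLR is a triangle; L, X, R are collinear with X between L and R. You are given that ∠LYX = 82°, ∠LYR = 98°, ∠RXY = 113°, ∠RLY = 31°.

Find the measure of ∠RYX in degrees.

1. ∠LRY = 51°  [△YLR]
2. ∠XRY = 51°  [X on ray RL]
3. ∠RYX = 16°  [△YXR]

∠RYX = 16°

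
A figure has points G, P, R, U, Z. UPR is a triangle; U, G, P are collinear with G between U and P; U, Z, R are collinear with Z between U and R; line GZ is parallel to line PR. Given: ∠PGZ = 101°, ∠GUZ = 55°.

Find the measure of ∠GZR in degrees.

1. ∠UGZ = 79°  [linear pair at G on UP]
2. ∠GZU = 46°  [△UGZ]
3. ∠GZR = 134°  [linear pair at Z on UR]

∠GZR = 134°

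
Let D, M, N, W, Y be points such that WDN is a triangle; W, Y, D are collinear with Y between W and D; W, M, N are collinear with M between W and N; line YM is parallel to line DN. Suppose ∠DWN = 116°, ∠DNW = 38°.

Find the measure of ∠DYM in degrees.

∠DYM = 154°

1. ∠NDW = 26°  [△WDN]
2. ∠MYW = 26°  [YM∥DN, corresponding at Y]
3. ∠DYM = 154°  [linear pair at Y on WD]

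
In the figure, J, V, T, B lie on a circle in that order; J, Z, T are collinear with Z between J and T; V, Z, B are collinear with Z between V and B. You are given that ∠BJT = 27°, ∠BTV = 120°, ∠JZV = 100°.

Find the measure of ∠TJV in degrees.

∠TJV = 33°

1. ∠BVT = 27°  [same arc TB]
2. ∠TBV = 33°  [△VTB]
3. ∠TJV = 33°  [same arc VT]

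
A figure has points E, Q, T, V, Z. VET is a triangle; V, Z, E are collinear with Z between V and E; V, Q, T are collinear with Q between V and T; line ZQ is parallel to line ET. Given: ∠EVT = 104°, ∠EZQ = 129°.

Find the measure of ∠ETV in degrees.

∠ETV = 25°

1. ∠QVZ = 104°  [Z on VE, Q on VT]
2. ∠QZV = 51°  [linear pair at Z on VE]
3. ∠VQZ = 25°  [△VZQ]
4. ∠ETV = 25°  [ZQ∥ET, corresponding at Q]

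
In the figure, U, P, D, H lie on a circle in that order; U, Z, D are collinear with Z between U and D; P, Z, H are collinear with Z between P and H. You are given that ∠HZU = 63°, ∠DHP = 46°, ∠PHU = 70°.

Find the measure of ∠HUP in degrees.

∠HUP = 93°

1. ∠DZP = 63°  [vertical angles at Z]
2. ∠DUP = 46°  [same arc PD]
3. ∠PZU = 117°  [linear pair at Z on UD]
4. ∠HPU = 17°  [△UZP]
5. ∠HUP = 93°  [△UPH]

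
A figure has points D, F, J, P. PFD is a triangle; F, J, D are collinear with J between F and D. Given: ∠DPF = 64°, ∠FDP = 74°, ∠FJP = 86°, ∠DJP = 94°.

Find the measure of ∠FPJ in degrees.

1. ∠DFP = 42°  [△PFD]
2. ∠JFP = 42°  [J on ray FD]
3. ∠FPJ = 52°  [△PFJ]

∠FPJ = 52°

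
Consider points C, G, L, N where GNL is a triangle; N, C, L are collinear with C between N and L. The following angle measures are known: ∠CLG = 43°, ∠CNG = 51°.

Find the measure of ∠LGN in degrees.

1. ∠GLN = 43°  [C on ray LN]
2. ∠GNL = 51°  [C on ray NL]
3. ∠LGN = 86°  [△GNL]

∠LGN = 86°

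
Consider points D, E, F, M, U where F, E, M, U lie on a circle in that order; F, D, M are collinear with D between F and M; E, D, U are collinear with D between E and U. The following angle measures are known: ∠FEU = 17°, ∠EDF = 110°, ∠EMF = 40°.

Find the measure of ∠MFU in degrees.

1. ∠MDU = 110°  [vertical angles at D]
2. ∠EUF = 40°  [same arc FE]
3. ∠FDU = 70°  [linear pair at D on FM]
4. ∠MFU = 70°  [△FDU]

∠MFU = 70°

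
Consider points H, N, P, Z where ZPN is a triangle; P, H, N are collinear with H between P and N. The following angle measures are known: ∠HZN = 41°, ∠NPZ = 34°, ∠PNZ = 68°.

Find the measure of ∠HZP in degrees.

1. ∠HPZ = 34°  [H on ray PN]
2. ∠HNZ = 68°  [H on ray NP]
3. ∠NHZ = 71°  [△ZHN]
4. ∠PHZ = 109°  [linear pair at H on PN]
5. ∠HZP = 37°  [△ZPH]

∠HZP = 37°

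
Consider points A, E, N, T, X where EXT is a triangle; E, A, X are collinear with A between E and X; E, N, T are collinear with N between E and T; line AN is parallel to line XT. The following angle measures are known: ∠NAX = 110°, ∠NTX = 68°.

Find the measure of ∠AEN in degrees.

1. ∠EAN = 70°  [linear pair at A on EX]
2. ∠ETX = 68°  [N on ray TE]
3. ∠EXT = 70°  [AN∥XT, corresponding at A]
4. ∠TEX = 42°  [△EXT]
5. ∠AEN = 42°  [A on EX, N on ET]

∠AEN = 42°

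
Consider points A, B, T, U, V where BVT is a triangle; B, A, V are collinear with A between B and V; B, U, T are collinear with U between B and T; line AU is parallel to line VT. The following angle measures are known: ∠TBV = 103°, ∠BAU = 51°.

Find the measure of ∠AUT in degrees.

∠AUT = 154°

1. ∠ABU = 103°  [A on BV, U on BT]
2. ∠AUB = 26°  [△BAU]
3. ∠AUT = 154°  [linear pair at U on BT]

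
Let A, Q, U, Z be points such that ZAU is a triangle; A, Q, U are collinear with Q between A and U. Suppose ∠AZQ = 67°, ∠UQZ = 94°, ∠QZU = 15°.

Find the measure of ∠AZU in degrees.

∠AZU = 82°

1. ∠QUZ = 71°  [△ZQU]
2. ∠AQZ = 86°  [linear pair at Q on AU]
3. ∠AUZ = 71°  [Q on ray UA]
4. ∠QAZ = 27°  [△ZAQ]
5. ∠UAZ = 27°  [Q on ray AU]
6. ∠AZU = 82°  [△ZAU]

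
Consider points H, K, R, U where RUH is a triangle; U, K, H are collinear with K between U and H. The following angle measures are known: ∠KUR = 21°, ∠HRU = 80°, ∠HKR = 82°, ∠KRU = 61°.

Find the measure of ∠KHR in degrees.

1. ∠HUR = 21°  [K on ray UH]
2. ∠RHU = 79°  [△RUH]
3. ∠KHR = 79°  [K on ray HU]

∠KHR = 79°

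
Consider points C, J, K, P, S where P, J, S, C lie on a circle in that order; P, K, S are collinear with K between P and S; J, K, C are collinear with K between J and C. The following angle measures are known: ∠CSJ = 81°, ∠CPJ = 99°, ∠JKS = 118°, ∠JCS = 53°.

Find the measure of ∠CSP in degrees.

1. ∠CKP = 118°  [vertical angles at K]
2. ∠CKS = 62°  [linear pair at K on PS]
3. ∠CSP = 65°  [△SKC]

∠CSP = 65°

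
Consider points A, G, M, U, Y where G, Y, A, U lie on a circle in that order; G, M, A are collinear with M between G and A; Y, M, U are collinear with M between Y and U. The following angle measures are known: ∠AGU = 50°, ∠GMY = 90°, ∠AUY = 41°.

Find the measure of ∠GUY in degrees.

1. ∠AYU = 50°  [same arc AU]
2. ∠AMY = 90°  [linear pair at M on GA]
3. ∠GAY = 40°  [△YMA]
4. ∠GUY = 40°  [same arc GY]

∠GUY = 40°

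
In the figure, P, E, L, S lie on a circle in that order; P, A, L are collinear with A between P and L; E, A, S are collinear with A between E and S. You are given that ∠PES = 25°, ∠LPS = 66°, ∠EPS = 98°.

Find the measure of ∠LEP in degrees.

∠LEP = 91°

1. ∠PLS = 25°  [same arc PS]
2. ∠LSP = 89°  [△PLS]
3. ∠LEP = 91°  [cyclic PELS, opposite ∠E+∠S]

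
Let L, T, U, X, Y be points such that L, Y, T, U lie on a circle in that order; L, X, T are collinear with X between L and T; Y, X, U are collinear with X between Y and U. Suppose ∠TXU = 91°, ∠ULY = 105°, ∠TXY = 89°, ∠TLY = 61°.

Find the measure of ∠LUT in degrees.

1. ∠UTY = 75°  [cyclic LYTU, opposite ∠L+∠T]
2. ∠TUY = 61°  [same arc YT]
3. ∠TYU = 44°  [△YTU]
4. ∠LTU = 28°  [△TXU]
5. ∠TLU = 44°  [same arc TU]
6. ∠LUT = 108°  [△LTU]

∠LUT = 108°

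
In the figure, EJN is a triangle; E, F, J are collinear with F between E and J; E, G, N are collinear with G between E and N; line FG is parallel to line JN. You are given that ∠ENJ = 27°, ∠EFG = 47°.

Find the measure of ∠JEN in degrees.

∠JEN = 106°

1. ∠EGF = 27°  [FG∥JN, corresponding at G]
2. ∠FEG = 106°  [△EFG]
3. ∠JEN = 106°  [F on EJ, G on EN]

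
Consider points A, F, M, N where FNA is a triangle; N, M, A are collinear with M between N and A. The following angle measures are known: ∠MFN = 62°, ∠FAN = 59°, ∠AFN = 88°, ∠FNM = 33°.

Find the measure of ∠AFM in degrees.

∠AFM = 26°

1. ∠FMN = 85°  [△FNM]
2. ∠FAM = 59°  [M on ray AN]
3. ∠AMF = 95°  [linear pair at M on NA]
4. ∠AFM = 26°  [△FMA]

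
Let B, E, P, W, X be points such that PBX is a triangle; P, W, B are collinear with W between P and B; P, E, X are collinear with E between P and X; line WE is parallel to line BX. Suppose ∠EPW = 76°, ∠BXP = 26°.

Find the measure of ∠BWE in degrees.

∠BWE = 102°

1. ∠BPX = 76°  [W on PB, E on PX]
2. ∠PBX = 78°  [△PBX]
3. ∠EWP = 78°  [WE∥BX, corresponding at W]
4. ∠BWE = 102°  [linear pair at W on PB]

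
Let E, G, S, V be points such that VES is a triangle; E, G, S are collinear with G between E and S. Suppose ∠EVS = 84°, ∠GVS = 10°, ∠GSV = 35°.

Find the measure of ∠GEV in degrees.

1. ∠ESV = 35°  [G on ray SE]
2. ∠SEV = 61°  [△VES]
3. ∠GEV = 61°  [G on ray ES]

∠GEV = 61°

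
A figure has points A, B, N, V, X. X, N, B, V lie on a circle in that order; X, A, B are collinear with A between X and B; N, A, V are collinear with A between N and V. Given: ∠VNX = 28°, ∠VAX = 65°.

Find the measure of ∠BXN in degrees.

∠BXN = 37°

1. ∠VBX = 28°  [same arc XV]
2. ∠BAV = 115°  [linear pair at A on XB]
3. ∠BVN = 37°  [△BAV]
4. ∠BXN = 37°  [same arc NB]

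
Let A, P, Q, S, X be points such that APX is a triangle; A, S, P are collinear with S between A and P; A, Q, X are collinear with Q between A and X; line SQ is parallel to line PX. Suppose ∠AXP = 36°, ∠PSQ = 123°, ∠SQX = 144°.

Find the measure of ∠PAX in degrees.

∠PAX = 87°

1. ∠AQS = 36°  [SQ∥PX, corresponding at Q]
2. ∠ASQ = 57°  [linear pair at S on AP]
3. ∠QAS = 87°  [△ASQ]
4. ∠PAX = 87°  [S on AP, Q on AX]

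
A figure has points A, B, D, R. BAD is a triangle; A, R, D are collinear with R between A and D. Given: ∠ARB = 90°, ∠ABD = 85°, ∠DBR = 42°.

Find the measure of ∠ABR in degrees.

∠ABR = 43°

1. ∠BRD = 90°  [linear pair at R on AD]
2. ∠BDR = 48°  [△BRD]
3. ∠ADB = 48°  [R on ray DA]
4. ∠BAD = 47°  [△BAD]
5. ∠BAR = 47°  [R on ray AD]
6. ∠ABR = 43°  [△BAR]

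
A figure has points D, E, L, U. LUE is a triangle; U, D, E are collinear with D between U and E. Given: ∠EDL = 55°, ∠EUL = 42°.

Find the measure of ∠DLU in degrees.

1. ∠LDU = 125°  [linear pair at D on UE]
2. ∠DUL = 42°  [D on ray UE]
3. ∠DLU = 13°  [△LUD]

∠DLU = 13°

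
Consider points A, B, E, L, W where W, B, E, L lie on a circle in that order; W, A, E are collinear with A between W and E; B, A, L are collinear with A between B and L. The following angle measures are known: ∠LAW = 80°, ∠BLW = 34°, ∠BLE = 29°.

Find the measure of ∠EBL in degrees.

∠EBL = 66°

1. ∠BAE = 80°  [vertical angles at A]
2. ∠BEW = 34°  [same arc WB]
3. ∠EBL = 66°  [△BAE]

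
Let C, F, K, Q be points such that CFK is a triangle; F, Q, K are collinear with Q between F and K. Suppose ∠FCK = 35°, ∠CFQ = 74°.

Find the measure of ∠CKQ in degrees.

1. ∠CFK = 74°  [Q on ray FK]
2. ∠CKF = 71°  [△CFK]
3. ∠CKQ = 71°  [Q on ray KF]

∠CKQ = 71°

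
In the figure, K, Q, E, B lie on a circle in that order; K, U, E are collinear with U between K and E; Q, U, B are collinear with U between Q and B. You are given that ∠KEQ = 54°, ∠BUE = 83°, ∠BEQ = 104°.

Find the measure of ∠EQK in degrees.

1. ∠KBQ = 54°  [same arc KQ]
2. ∠KUQ = 83°  [vertical angles at U]
3. ∠BKQ = 76°  [cyclic KQEB, opposite ∠K+∠E]
4. ∠BQK = 50°  [△KQB]
5. ∠EKQ = 47°  [△KUQ]
6. ∠EQK = 79°  [△KQE]

∠EQK = 79°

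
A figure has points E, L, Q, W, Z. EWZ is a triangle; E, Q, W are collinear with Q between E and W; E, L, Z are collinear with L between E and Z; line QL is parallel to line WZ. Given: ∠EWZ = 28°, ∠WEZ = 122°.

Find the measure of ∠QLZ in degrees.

1. ∠EZW = 30°  [△EWZ]
2. ∠ELQ = 30°  [QL∥WZ, corresponding at L]
3. ∠QLZ = 150°  [linear pair at L on EZ]

∠QLZ = 150°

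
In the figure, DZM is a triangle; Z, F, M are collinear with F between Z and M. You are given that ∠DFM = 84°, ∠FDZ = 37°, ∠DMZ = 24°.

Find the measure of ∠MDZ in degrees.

∠MDZ = 109°

1. ∠DFZ = 96°  [linear pair at F on ZM]
2. ∠DZF = 47°  [△DZF]
3. ∠DZM = 47°  [F on ray ZM]
4. ∠MDZ = 109°  [△DZM]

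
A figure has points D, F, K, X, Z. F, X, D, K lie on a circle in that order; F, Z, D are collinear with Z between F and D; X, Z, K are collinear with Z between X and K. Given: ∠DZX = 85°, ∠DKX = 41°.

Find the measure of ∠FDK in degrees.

∠FDK = 44°

1. ∠FZK = 85°  [vertical angles at Z]
2. ∠DZK = 95°  [linear pair at Z on FD]
3. ∠FDK = 44°  [△DZK]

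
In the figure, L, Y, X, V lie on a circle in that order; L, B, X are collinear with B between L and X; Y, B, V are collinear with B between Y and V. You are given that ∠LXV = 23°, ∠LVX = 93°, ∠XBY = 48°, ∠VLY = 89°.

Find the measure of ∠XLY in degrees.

1. ∠LYV = 23°  [same arc LV]
2. ∠LBY = 132°  [linear pair at B on LX]
3. ∠XLY = 25°  [△LBY]

∠XLY = 25°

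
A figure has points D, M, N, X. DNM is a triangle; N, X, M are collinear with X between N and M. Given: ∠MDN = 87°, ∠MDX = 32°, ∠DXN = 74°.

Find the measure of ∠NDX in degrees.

1. ∠DXM = 106°  [linear pair at X on NM]
2. ∠DMX = 42°  [△DXM]
3. ∠DMN = 42°  [X on ray MN]
4. ∠DNM = 51°  [△DNM]
5. ∠DNX = 51°  [X on ray NM]
6. ∠NDX = 55°  [△DNX]

∠NDX = 55°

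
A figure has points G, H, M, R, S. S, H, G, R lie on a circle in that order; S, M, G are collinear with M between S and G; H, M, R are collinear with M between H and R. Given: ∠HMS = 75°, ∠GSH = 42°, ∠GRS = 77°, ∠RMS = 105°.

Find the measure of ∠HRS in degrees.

∠HRS = 35°

1. ∠GHS = 103°  [cyclic SHGR, opposite ∠H+∠R]
2. ∠HGS = 35°  [△SHG]
3. ∠HRS = 35°  [same arc SH]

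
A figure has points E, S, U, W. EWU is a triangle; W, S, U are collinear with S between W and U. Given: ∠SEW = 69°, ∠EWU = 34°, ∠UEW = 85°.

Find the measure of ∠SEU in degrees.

∠SEU = 16°

1. ∠EUW = 61°  [△EWU]
2. ∠EWS = 34°  [S on ray WU]
3. ∠EUS = 61°  [S on ray UW]
4. ∠ESW = 77°  [△EWS]
5. ∠ESU = 103°  [linear pair at S on WU]
6. ∠SEU = 16°  [△ESU]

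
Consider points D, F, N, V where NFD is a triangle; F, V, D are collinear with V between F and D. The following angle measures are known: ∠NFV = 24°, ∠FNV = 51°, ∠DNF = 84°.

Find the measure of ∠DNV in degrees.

1. ∠FVN = 105°  [△NFV]
2. ∠DFN = 24°  [V on ray FD]
3. ∠FDN = 72°  [△NFD]
4. ∠DVN = 75°  [linear pair at V on FD]
5. ∠NDV = 72°  [V on ray DF]
6. ∠DNV = 33°  [△NVD]

∠DNV = 33°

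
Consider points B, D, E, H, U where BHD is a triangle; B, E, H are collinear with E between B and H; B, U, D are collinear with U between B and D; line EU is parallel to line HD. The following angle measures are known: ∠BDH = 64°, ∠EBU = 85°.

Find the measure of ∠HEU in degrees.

∠HEU = 149°

1. ∠BUE = 64°  [EU∥HD, corresponding at U]
2. ∠BEU = 31°  [△BEU]
3. ∠HEU = 149°  [linear pair at E on BH]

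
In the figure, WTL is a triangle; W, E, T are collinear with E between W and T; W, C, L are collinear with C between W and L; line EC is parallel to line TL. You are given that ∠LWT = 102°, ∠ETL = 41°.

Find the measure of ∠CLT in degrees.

∠CLT = 37°

1. ∠LTW = 41°  [E on ray TW]
2. ∠TLW = 37°  [△WTL]
3. ∠CLT = 37°  [C on ray LW]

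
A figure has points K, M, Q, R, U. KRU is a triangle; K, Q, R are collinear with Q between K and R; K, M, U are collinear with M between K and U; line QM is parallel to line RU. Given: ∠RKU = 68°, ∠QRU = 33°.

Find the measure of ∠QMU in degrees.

∠QMU = 101°

1. ∠KRU = 33°  [Q on ray RK]
2. ∠KUR = 79°  [△KRU]
3. ∠KMQ = 79°  [QM∥RU, corresponding at M]
4. ∠QMU = 101°  [linear pair at M on KU]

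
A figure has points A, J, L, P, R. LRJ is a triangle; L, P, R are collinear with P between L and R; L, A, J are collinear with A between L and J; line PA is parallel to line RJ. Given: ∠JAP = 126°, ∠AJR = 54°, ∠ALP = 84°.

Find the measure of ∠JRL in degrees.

1. ∠LJR = 54°  [A on ray JL]
2. ∠JLR = 84°  [P on LR, A on LJ]
3. ∠JRL = 42°  [△LRJ]

∠JRL = 42°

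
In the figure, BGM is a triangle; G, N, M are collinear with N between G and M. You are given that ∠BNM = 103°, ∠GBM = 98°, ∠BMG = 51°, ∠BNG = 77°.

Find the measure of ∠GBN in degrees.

∠GBN = 72°

1. ∠BGM = 31°  [△BGM]
2. ∠BGN = 31°  [N on ray GM]
3. ∠GBN = 72°  [△BGN]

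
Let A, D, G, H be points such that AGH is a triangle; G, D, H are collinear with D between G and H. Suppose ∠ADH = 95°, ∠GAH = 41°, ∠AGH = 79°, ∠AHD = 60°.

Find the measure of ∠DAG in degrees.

1. ∠ADG = 85°  [linear pair at D on GH]
2. ∠AGD = 79°  [D on ray GH]
3. ∠DAG = 16°  [△AGD]

∠DAG = 16°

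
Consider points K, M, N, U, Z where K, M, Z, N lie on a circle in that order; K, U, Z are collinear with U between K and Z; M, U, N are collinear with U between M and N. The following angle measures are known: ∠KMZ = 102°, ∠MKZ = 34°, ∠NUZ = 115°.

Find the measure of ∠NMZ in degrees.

1. ∠KNZ = 78°  [cyclic KMZN, opposite ∠M+∠N]
2. ∠MNZ = 34°  [same arc MZ]
3. ∠KZN = 31°  [△ZUN]
4. ∠NKZ = 71°  [△KZN]
5. ∠NMZ = 71°  [same arc ZN]

∠NMZ = 71°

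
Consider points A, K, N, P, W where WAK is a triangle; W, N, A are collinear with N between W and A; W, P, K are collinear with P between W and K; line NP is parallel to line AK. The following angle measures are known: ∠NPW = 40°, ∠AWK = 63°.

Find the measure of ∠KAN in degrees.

∠KAN = 77°

1. ∠AKW = 40°  [NP∥AK, corresponding at P]
2. ∠KAW = 77°  [△WAK]
3. ∠KAN = 77°  [N on ray AW]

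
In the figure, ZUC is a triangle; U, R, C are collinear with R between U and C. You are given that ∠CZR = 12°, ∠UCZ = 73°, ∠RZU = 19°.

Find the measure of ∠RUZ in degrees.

1. ∠RCZ = 73°  [R on ray CU]
2. ∠CRZ = 95°  [△ZRC]
3. ∠URZ = 85°  [linear pair at R on UC]
4. ∠RUZ = 76°  [△ZUR]

∠RUZ = 76°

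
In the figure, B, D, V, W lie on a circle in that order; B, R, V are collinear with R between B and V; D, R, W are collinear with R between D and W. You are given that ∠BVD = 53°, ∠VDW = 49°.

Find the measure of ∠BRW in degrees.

∠BRW = 78°

1. ∠BWD = 53°  [same arc BD]
2. ∠VBW = 49°  [same arc VW]
3. ∠BRW = 78°  [△BRW]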